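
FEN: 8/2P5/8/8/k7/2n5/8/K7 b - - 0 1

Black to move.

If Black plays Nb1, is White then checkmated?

no

After Nb1: white king on a1; in check: no.
White is not in check, so this cannot be checkmate.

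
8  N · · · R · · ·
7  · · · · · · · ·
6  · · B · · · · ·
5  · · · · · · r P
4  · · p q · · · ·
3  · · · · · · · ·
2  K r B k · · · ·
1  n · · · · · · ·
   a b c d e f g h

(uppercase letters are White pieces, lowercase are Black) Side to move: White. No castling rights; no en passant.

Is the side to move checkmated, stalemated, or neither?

White to move; white king on a2.
In check: yes, from the black rook on b2.
King squares — a1: available; b1: attacked by Rb2; b2: attacked by Qd4; a3: available; b3: attacked by Na1.
Legal moves for White: Ka3, Kxa1.
White is in check but has 2 legal moves → neither.

neither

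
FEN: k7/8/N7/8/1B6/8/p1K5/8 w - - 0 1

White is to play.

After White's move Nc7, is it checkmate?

no

After Nc7: black king on a8; in check: yes, from the white knight on c7.
Black has 3 legal replies: Kb8, Kb7, Ka7.
In check but a legal move exists → not checkmate.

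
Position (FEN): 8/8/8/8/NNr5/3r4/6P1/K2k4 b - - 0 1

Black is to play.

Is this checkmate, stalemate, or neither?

neither

Black to move; black king on d1.
In check: no.
Legal moves for Black include: Rc8, Rc7, Rc6, Rc5, Rh4, Rg4, Rf4, Re4, Rcd4, Rxb4, Rcc3, Rc2, Rc1+, Rd8, Rd7, Rd6, Rd5, Rdd4, ... (list truncated; more exist).
Black has legal moves and is not in check → neither.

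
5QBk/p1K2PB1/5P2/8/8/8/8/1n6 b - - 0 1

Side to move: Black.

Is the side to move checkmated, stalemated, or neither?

Black to move; black king on h8.
In check: yes, from the white bishop on g7.
King squares — g7: attacked by Pf6; h7: attacked by Bg8; g8: attacked by Pf7.
Legal moves for Black: none.
In check with no legal moves → checkmate.

checkmate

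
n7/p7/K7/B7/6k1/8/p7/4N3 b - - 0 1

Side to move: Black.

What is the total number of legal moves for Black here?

Black to move; king on g4.
In check: no.
Legal moves: Nc7+, Nb6, Kh5, Kg5, Kf5, Kh4, Kf4, Kh3, Kg3, a1=Q, a1=R, a1=B, a1=N.
Count: 13.

13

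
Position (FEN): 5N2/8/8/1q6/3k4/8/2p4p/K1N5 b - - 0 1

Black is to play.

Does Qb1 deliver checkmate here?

yes

After Qb1: white king on a1; in check: yes, from the black queen on b1.
King squares — b1: attacked by Pc2; a2: attacked by Qb1; b2: attacked by Qb1.
White has no legal moves → checkmate.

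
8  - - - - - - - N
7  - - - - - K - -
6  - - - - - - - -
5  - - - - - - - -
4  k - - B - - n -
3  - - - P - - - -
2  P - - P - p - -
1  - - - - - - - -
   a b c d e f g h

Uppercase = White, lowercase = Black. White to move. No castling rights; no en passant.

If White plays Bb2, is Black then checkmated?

After Bb2: black king on a4; in check: no.
Black is not in check, so this cannot be checkmate.

no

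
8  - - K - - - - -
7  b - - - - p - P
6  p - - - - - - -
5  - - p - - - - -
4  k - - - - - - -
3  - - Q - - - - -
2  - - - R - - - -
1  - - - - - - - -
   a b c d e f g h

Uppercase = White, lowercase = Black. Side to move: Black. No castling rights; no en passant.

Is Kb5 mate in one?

no

After Kb5: white king on c8; in check: no.
White is not in check, so this cannot be checkmate.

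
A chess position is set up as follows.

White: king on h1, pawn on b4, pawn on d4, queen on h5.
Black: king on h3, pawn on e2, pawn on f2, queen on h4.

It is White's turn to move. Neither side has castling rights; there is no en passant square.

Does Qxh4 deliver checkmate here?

After Qxh4: black king on h3; in check: yes, from the white queen on h4.
Black has 1 legal reply: Kxh4.
In check but a legal move exists → not checkmate.

no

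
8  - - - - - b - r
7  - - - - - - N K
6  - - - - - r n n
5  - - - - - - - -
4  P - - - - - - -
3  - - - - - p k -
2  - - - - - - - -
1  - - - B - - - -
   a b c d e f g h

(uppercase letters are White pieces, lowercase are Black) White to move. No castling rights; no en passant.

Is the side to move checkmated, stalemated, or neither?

checkmate

White to move; white king on h7.
In check: yes, from the black rook on h8.
King squares — g6: attacked by Rf6; h6: attacked by Rh8; g7: own knight; g8: attacked by Nh6; h8: attacked by Ng6.
Legal moves for White: none.
In check with no legal moves → checkmate.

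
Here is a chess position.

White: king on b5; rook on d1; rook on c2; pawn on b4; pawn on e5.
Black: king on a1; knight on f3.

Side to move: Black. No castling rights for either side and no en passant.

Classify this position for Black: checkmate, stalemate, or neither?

checkmate

Black to move; black king on a1.
In check: yes, from the white rook on d1.
King squares — b1: attacked by Rd1; a2: attacked by Rc2; b2: attacked by Rc2.
Legal moves for Black: none.
In check with no legal moves → checkmate.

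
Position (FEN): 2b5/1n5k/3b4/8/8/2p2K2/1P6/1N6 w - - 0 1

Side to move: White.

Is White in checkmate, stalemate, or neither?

White to move; white king on f3.
In check: no.
Legal moves for White: Ke4, Ke3, Kg2, Kf2, Ke2, Nxc3, Na3, Nd2, bxc3, b3, b4.
White has 11 legal moves and is not in check → neither.

neither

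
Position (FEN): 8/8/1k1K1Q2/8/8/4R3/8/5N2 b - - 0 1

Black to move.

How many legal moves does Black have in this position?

Black to move; king on b6.
In check: no.
Legal moves: Kb7, Ka7, Ka6, Kb5, Ka5.
Count: 5.

5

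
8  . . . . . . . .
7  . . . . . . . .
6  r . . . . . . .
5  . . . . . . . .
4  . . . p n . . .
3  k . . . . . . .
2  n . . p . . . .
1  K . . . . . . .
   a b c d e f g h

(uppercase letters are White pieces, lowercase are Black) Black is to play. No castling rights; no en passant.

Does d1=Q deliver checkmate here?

After d1=Q: white king on a1; in check: yes, from the black queen on d1.
King squares — b1: attacked by Qd1; a2: attacked by Ka3; b2: attacked by Ka3.
White has no legal moves → checkmate.

yes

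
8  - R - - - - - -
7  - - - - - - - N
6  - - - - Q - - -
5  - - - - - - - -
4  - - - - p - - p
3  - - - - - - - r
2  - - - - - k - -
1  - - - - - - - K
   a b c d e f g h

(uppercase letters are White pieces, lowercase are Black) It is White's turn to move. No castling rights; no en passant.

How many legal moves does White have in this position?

White to move; king on h1.
In check: yes, from the black rook on h3.
Legal moves: Qxh3.
Count: 1.

1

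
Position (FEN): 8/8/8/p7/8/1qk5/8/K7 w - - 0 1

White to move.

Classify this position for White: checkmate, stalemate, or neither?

White to move; white king on a1.
In check: no.
King squares — b1: attacked by Qb3; a2: attacked by Qb3; b2: attacked by Qb3.
Legal moves for White: none.
Not in check and no legal moves → stalemate.

stalemate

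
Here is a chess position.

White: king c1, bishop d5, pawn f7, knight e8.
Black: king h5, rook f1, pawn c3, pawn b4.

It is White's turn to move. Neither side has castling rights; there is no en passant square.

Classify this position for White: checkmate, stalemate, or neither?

White to move; white king on c1.
In check: yes, from the black rook on f1.
Legal moves for White: Kc2.
White is in check but has 1 legal move → neither.

neither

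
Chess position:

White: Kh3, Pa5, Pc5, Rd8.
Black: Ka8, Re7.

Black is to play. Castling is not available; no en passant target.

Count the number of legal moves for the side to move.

Black to move; king on a8.
In check: yes, from the white rook on d8.
Legal moves: Kb7, Ka7.
Count: 2.

2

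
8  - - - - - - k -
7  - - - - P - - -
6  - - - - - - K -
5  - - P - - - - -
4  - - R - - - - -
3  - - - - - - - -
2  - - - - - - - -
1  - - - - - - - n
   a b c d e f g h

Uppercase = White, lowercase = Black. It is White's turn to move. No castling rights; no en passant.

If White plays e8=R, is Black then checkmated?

yes

After e8=R: black king on g8; in check: yes, from the white rook on e8.
King squares — f7: attacked by Kg6; g7: attacked by Kg6; h7: attacked by Kg6; f8: attacked by Re8; h8: attacked by Re8.
Black has no legal moves → checkmate.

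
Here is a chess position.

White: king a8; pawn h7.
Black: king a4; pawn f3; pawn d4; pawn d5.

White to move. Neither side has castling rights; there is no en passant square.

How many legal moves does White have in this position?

White to move; king on a8.
In check: no.
Legal moves: Kb8, Kb7, Ka7, h8=Q, h8=R, h8=B, h8=N.
Count: 7.

7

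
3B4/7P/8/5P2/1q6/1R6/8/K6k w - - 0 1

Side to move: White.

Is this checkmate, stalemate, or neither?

neither

White to move; white king on a1.
In check: no.
Legal moves for White include: Be7, Bc7, Bf6, Bb6, Bg5, Ba5, Bh4, Rxb4, Rh3+, Rg3, Rf3, Re3, Rd3, Rc3, Ra3, Rb2, Rb1+, Kb2, ... (list truncated; more exist).
White has legal moves and is not in check → neither.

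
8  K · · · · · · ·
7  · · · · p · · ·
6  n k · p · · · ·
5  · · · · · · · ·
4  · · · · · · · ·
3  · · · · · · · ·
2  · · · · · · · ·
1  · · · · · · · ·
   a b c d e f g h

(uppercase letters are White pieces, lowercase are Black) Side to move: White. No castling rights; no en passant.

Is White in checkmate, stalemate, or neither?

stalemate

White to move; white king on a8.
In check: no.
King squares — a7: attacked by Kb6; b7: attacked by Kb6; b8: attacked by Na6.
Legal moves for White: none.
Not in check and no legal moves → stalemate.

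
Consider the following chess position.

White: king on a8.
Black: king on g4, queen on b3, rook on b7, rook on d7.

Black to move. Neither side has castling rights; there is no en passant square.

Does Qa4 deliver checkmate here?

yes

After Qa4: white king on a8; in check: yes, from the black queen on a4.
King squares — a7: attacked by Qa4; b7: attacked by Rd7; b8: attacked by Rb7.
White has no legal moves → checkmate.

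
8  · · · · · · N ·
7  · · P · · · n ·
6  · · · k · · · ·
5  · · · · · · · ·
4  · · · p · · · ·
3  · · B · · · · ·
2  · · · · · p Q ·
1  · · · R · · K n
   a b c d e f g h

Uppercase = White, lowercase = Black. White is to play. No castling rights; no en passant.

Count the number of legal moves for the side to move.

4

White to move; king on g1.
In check: yes, from the black pawn on f2.
Legal moves: Kh2, Kxh1, Kf1, Qxf2.
Count: 4.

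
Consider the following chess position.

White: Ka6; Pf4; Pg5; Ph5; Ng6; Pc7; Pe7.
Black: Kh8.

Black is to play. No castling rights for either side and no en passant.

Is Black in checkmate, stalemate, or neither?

Black to move; black king on h8.
In check: yes, from the white knight on g6.
Legal moves for Black: Kg8, Kh7, Kg7.
Black is in check but has 3 legal moves → neither.

neither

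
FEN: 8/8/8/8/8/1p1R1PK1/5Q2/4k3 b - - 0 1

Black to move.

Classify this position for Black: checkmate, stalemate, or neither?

Black to move; black king on e1.
In check: yes, from the white queen on f2.
King squares — d1: attacked by Rd3; f1: attacked by Qf2; d2: attacked by Qf2; e2: attacked by Qf2; f2: attacked by Kg3.
Legal moves for Black: none.
In check with no legal moves → checkmate.

checkmate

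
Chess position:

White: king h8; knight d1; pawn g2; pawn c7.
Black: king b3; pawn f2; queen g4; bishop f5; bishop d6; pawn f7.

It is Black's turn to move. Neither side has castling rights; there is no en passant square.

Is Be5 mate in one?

yes

After Be5: white king on h8; in check: yes, from the black bishop on e5.
King squares — g7: attacked by Qg4; h7: attacked by Bf5; g8: attacked by Qg4.
White has no legal moves → checkmate.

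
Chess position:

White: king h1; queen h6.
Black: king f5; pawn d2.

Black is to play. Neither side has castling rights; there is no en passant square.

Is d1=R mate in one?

no

After d1=R: white king on h1; in check: yes, from the black rook on d1.
White has 2 legal replies: Kh2, Kg2.
In check but a legal move exists → not checkmate.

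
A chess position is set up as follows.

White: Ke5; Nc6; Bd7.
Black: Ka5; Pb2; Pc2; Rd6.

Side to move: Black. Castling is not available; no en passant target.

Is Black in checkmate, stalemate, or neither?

neither

Black to move; black king on a5.
In check: yes, from the white knight on c6.
Legal moves for Black: Kb6, Ka6, Kb5, Ka4, Rxc6.
Black is in check but has 5 legal moves → neither.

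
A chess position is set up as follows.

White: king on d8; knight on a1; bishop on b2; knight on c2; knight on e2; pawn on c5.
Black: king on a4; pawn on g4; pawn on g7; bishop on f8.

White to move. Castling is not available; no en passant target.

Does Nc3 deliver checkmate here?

no

After Nc3: black king on a4; in check: yes, from the white knight on c3.
Black has 1 legal reply: Ka5.
In check but a legal move exists → not checkmate.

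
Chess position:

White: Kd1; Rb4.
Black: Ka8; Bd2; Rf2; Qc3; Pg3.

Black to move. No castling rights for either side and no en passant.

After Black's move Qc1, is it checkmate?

After Qc1: white king on d1; in check: yes, from the black queen on c1.
King squares — c1: attacked by Bd2; e1: attacked by Qc1; c2: attacked by Qc1; d2: attacked by Qc1; e2: attacked by Rf2.
White has no legal moves → checkmate.

yes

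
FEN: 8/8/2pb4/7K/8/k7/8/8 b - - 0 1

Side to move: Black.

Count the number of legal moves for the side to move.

Black to move; king on a3.
In check: no.
Legal moves: Bf8, Bb8, Be7, Bc7, Be5, Bc5, Bf4, Bb4, Bg3, Bh2, Kb4, Ka4, Kb3, Kb2, Ka2, c5.
Count: 16.

16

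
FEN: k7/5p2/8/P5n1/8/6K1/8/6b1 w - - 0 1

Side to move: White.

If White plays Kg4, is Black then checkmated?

After Kg4: black king on a8; in check: no.
Black is not in check, so this cannot be checkmate.

no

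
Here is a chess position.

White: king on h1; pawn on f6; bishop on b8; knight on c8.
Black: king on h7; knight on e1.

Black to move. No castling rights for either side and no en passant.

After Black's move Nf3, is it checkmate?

After Nf3: white king on h1; in check: no.
White is not in check, so this cannot be checkmate.

no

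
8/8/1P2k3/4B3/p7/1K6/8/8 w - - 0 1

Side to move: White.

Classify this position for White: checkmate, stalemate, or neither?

White to move; white king on b3.
In check: yes, from the black pawn on a4.
King squares — a2: available; b2: available; c2: available; a3: available; c3: available; a4: available; b4: available; c4: available.
Legal moves for White: Kc4, Kb4, Kxa4, Kc3, Ka3, Kc2, Kb2, Ka2.
White is in check but has 8 legal moves → neither.

neither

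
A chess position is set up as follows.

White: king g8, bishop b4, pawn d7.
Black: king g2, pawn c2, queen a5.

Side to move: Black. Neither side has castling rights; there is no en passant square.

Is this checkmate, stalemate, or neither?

Black to move; black king on g2.
In check: no.
Legal moves for Black include: Qd8+, Qa8+, Qc7, Qa7, Qb6, Qa6, Qh5, Qg5+, Qf5, Qe5, Qd5+, Qc5, Qb5, Qxb4, Qa4, Qa3, Qa2+, Qa1, ... (list truncated; more exist).
Black has legal moves and is not in check → neither.

neither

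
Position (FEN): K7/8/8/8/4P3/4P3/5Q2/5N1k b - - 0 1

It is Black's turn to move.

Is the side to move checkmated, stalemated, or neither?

stalemate

Black to move; black king on h1.
In check: no.
King squares — g1: attacked by Qf2; g2: attacked by Qf2; h2: attacked by Nf1.
Legal moves for Black: none.
Not in check and no legal moves → stalemate.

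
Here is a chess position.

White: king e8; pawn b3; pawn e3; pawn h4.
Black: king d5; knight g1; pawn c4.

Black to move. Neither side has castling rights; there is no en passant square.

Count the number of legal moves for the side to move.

Black to move; king on d5.
In check: no.
Legal moves: Ke6, Kd6, Kc6, Ke5, Kc5, Ke4, Nh3, Nf3, Ne2, cxb3, c3.
Count: 11.

11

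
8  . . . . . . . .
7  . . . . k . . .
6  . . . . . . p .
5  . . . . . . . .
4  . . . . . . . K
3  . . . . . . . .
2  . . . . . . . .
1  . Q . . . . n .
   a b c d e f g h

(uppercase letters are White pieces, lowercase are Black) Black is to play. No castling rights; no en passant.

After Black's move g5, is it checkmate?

no

After g5: white king on h4; in check: yes, from the black pawn on g5.
White has 4 legal replies: Kh5, Kxg5, Kg4, Kg3.
In check but a legal move exists → not checkmate.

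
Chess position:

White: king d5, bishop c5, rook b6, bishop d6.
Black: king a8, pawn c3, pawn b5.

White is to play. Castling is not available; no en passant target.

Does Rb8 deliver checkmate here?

After Rb8: black king on a8; in check: yes, from the white rook on b8.
King squares — a7: attacked by Bc5; b7: attacked by Rb8; b8: attacked by Bd6.
Black has no legal moves → checkmate.

yes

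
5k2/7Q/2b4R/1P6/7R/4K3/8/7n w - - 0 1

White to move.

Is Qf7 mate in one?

After Qf7: black king on f8; in check: yes, from the white queen on f7.
Black has 1 legal reply: Kxf7.
In check but a legal move exists → not checkmate.

no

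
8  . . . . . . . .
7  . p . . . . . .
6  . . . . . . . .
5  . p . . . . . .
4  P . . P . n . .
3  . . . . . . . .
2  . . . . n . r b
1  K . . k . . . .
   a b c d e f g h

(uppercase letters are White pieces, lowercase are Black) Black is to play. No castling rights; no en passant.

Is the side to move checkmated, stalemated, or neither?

neither

Black to move; black king on d1.
In check: no.
Legal moves for Black include: Ng6, Ne6, Nh5, Nd5, Nh3, Nd3, Bg3, Bg1, Rg8, Rg7, Rg6, Rg5, Rg4, Rg3, Rf2, Rg1, Nxd4, Ng3, ... (list truncated; more exist).
Black has legal moves and is not in check → neither.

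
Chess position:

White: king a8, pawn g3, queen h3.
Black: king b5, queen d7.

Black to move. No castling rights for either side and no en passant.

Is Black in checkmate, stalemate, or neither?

neither

Black to move; black king on b5.
In check: no.
Legal moves for Black include: Qe8+, Qd8+, Qc8+, Qh7, Qg7, Qf7, Qe7, Qc7, Qb7+, Qa7+, Qe6, Qd6, Qc6+, Qf5, Qd5+, Qg4, Qd4, Qxh3, ... (list truncated; more exist).
Black has legal moves and is not in check → neither.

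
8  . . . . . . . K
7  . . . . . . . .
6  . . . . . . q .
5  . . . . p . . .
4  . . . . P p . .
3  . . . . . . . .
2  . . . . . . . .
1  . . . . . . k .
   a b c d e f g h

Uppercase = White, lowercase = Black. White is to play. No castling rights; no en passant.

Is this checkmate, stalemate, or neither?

White to move; white king on h8.
In check: no.
King squares — g7: attacked by Qg6; h7: attacked by Qg6; g8: attacked by Qg6.
Legal moves for White: none.
Not in check and no legal moves → stalemate.

stalemate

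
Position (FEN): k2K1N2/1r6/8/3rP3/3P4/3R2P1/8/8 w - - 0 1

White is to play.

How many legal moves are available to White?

White to move; king on d8.
In check: yes, from the black rook on d5.
Legal moves: Ke8, Kc8, Nd7.
Count: 3.

3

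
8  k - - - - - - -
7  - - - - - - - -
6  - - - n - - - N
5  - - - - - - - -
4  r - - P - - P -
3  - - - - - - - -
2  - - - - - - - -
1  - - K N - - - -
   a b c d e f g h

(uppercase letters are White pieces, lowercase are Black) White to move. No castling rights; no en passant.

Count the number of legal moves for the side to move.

13

White to move; king on c1.
In check: no.
Legal moves: Ng8, Nf7, Nf5, Ne3, Nc3, Nf2, Nb2, Kd2, Kc2, Kb2, Kb1, g5, d5.
Count: 13.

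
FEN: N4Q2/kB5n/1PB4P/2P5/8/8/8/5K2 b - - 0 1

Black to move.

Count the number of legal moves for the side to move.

Black to move; king on a7.
In check: yes, from the white pawn on b6.
Legal moves: none.
Count: 0.

0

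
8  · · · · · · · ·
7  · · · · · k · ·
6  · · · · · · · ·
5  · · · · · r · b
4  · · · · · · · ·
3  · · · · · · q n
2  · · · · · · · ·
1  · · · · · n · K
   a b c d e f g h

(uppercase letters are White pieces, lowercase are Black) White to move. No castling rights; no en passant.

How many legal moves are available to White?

0

White to move; king on h1.
In check: no.
Legal moves: none.
Count: 0.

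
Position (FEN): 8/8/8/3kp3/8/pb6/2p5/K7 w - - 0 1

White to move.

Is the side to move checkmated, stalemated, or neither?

stalemate

White to move; white king on a1.
In check: no.
King squares — b1: attacked by Pc2; a2: attacked by Bb3; b2: attacked by Pa3.
Legal moves for White: none.
Not in check and no legal moves → stalemate.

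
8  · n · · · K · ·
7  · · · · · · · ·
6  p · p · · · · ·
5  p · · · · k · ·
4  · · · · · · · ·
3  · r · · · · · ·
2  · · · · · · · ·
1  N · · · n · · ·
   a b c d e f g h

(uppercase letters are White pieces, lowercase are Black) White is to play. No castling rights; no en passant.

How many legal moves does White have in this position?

White to move; king on f8.
In check: no.
Legal moves: Kg8, Ke8, Kg7, Kf7, Ke7, Nxb3, Nc2.
Count: 7.

7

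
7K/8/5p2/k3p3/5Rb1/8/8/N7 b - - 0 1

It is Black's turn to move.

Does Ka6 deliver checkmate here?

no

After Ka6: white king on h8; in check: no.
White is not in check, so this cannot be checkmate.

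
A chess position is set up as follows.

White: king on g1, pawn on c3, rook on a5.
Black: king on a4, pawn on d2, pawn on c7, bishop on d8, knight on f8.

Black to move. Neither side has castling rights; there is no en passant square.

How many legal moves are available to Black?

2

Black to move; king on a4.
In check: yes, from the white rook on a5.
Legal moves: Kxa5, Kb3.
Count: 2.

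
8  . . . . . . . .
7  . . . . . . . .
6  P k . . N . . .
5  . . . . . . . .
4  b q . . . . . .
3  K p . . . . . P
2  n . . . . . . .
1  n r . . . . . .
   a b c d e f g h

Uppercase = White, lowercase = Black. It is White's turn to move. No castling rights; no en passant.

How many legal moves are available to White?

White to move; king on a3.
In check: yes, from the black queen on b4.
Legal moves: none.
Count: 0.

0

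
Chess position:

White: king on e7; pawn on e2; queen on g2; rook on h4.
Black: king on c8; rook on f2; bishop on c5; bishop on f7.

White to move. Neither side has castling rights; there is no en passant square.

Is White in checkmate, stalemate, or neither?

checkmate

White to move; white king on e7.
In check: yes, from the black bishop on c5.
King squares — d6: attacked by Bc5; e6: attacked by Bf7; f6: attacked by Rf2; d7: attacked by Kc8; f7: attacked by Rf2; d8: attacked by Kc8; e8: attacked by Bf7; f8: attacked by Bc5.
Legal moves for White: none.
In check with no legal moves → checkmate.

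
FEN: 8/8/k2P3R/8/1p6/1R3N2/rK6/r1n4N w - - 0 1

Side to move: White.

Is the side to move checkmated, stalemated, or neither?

White to move; white king on b2.
In check: yes, from the black rook on a2.
King squares — a1: attacked by Ra2; b1: attacked by Ra1; c1: attacked by Ra1; a2: attacked by Ra1; c2: attacked by Ra2; a3: attacked by Ra2; b3: own rook; c3: attacked by Pb4.
Legal moves for White: none.
In check with no legal moves → checkmate.

checkmate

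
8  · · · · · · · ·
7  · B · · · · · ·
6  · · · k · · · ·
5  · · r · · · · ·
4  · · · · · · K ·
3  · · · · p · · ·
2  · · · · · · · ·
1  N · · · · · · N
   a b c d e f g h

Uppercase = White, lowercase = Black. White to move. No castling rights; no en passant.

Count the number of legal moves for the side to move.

White to move; king on g4.
In check: no.
Legal moves: Bc8, Ba8, Bc6, Ba6, Bd5, Be4, Bf3, Bg2, Kh4, Kf4, Kh3, Kg3, Kf3, Ng3, Nf2, Nb3, Nc2.
Count: 17.

17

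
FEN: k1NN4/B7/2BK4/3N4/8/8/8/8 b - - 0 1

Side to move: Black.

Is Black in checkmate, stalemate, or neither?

Black to move; black king on a8.
In check: yes, from the white bishop on c6.
King squares — a7: attacked by Nc8; b7: attacked by Bc6; b8: attacked by Ba7.
Legal moves for Black: none.
In check with no legal moves → checkmate.

checkmate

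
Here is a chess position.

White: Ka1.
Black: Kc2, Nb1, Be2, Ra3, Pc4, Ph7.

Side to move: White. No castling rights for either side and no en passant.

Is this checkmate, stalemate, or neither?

White to move; white king on a1.
In check: yes, from the black rook on a3.
King squares — b1: attacked by Kc2; a2: attacked by Ra3; b2: attacked by Kc2.
Legal moves for White: none.
In check with no legal moves → checkmate.

checkmate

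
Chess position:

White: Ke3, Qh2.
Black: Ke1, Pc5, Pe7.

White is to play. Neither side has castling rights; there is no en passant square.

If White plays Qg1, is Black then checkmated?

After Qg1: black king on e1; in check: yes, from the white queen on g1.
King squares — d1: attacked by Qg1; f1: attacked by Qg1; d2: attacked by Ke3; e2: attacked by Ke3; f2: attacked by Qg1.
Black has no legal moves → checkmate.

yes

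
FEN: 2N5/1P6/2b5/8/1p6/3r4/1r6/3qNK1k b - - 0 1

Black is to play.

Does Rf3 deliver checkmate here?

yes

After Rf3: white king on f1; in check: yes, from the black rook on f3.
King squares — e1: own knight; g1: attacked by Kh1; e2: attacked by Qd1; f2: attacked by Rb2; g2: attacked by Kh1.
White has no legal moves → checkmate.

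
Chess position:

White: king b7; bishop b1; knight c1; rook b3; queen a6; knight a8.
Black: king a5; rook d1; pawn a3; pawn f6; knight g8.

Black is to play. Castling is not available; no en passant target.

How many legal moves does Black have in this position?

0

Black to move; king on a5.
In check: yes, from the white queen on a6.
Legal moves: none.
Count: 0.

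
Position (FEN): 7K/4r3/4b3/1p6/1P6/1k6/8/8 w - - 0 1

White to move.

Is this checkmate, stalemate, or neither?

stalemate

White to move; white king on h8.
In check: no.
King squares — g7: attacked by Re7; h7: attacked by Re7; g8: attacked by Be6.
Legal moves for White: none.
Not in check and no legal moves → stalemate.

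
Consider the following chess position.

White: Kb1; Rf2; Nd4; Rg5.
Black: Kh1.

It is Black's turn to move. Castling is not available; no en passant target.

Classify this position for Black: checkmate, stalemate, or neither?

Black to move; black king on h1.
In check: no.
King squares — g1: attacked by Rg5; g2: attacked by Rf2; h2: attacked by Rf2.
Legal moves for Black: none.
Not in check and no legal moves → stalemate.

stalemate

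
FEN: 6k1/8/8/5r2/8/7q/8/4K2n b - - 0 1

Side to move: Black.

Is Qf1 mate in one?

no

After Qf1: white king on e1; in check: yes, from the black queen on f1.
White has 1 legal reply: Kd2.
In check but a legal move exists → not checkmate.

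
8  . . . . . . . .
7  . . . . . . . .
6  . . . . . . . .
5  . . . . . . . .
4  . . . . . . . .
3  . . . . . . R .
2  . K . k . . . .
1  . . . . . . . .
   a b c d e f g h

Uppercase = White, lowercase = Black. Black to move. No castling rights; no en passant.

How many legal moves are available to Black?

3

Black to move; king on d2.
In check: no.
Legal moves: Ke2, Ke1, Kd1.
Count: 3.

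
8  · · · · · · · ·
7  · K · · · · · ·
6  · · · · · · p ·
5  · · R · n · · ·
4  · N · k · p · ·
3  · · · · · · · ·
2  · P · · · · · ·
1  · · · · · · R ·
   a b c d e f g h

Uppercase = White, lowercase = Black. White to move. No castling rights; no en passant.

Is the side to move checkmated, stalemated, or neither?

White to move; white king on b7.
In check: no.
Legal moves for White include: Kc8, Kb8, Ka8, Kc7, Ka7, Kb6, Ka6, Rc8, Rc7, Rc6, Rxe5, Rd5+, Rb5, Ra5, Rc4+, Rc3, Rc2, Rcc1, ... (list truncated; more exist).
White has legal moves and is not in check → neither.

neither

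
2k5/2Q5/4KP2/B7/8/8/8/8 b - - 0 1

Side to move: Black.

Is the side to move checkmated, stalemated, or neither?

checkmate

Black to move; black king on c8.
In check: yes, from the white queen on c7.
King squares — b7: attacked by Qc7; c7: attacked by Ba5; d7: attacked by Ke6; b8: attacked by Qc7; d8: attacked by Qc7.
Legal moves for Black: none.
In check with no legal moves → checkmate.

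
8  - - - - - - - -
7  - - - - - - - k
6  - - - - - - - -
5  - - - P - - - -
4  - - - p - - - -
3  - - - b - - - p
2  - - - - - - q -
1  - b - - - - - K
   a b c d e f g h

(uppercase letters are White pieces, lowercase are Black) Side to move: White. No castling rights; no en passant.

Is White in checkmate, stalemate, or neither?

checkmate

White to move; white king on h1.
In check: yes, from the black queen on g2.
King squares — g1: attacked by Qg2; g2: attacked by Ph3; h2: attacked by Qg2.
Legal moves for White: none.
In check with no legal moves → checkmate.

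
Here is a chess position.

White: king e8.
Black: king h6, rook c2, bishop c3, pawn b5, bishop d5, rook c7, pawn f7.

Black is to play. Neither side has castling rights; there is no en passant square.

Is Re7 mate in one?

After Re7: white king on e8; in check: yes, from the black rook on e7.
White has 3 legal replies: Kf8, Kd8, Kxe7.
In check but a legal move exists → not checkmate.

no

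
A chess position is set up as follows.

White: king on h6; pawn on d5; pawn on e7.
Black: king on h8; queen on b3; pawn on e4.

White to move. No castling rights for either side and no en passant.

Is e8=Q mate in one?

After e8=Q: black king on h8; in check: yes, from the white queen on e8.
King squares — g7: attacked by Kh6; h7: attacked by Kh6; g8: attacked by Qe8.
Black has no legal moves → checkmate.

yes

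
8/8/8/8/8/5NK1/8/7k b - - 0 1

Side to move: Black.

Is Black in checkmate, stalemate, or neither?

stalemate

Black to move; black king on h1.
In check: no.
King squares — g1: attacked by Nf3; g2: attacked by Kg3; h2: attacked by Nf3.
Legal moves for Black: none.
Not in check and no legal moves → stalemate.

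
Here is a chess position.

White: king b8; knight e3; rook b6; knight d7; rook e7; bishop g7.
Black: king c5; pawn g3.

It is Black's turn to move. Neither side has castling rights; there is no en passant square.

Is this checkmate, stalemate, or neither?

checkmate

Black to move; black king on c5.
In check: yes, from the white knight on d7.
King squares — b4: attacked by Rb6; c4: attacked by Ne3; d4: attacked by Bg7; b5: attacked by Rb6; d5: attacked by Ne3; b6: attacked by Nd7; c6: attacked by Rb6; d6: attacked by Rb6.
Legal moves for Black: none.
In check with no legal moves → checkmate.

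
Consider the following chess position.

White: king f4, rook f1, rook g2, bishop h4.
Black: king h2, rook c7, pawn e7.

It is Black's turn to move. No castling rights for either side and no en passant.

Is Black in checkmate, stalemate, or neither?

Black to move; black king on h2.
In check: yes, from the white rook on g2.
King squares — g1: attacked by Rf1; h1: attacked by Rf1; g2: available; g3: attacked by Rg2; h3: available.
Legal moves for Black: Kh3, Kxg2.
Black is in check but has 2 legal moves → neither.

neither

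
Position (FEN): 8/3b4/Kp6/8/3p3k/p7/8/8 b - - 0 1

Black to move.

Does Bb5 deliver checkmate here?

After Bb5: white king on a6; in check: yes, from the black bishop on b5.
White has 4 legal replies: Kb7, Ka7, Kxb6, Kxb5.
In check but a legal move exists → not checkmate.

no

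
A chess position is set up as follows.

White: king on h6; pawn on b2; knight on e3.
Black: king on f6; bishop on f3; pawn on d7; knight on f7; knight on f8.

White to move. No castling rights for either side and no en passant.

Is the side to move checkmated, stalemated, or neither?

checkmate

White to move; white king on h6.
In check: yes, from the black knight on f7.
King squares — g5: attacked by Kf6; h5: attacked by Bf3; g6: attacked by Kf6; g7: attacked by Kf6; h7: attacked by Nf8.
Legal moves for White: none.
In check with no legal moves → checkmate.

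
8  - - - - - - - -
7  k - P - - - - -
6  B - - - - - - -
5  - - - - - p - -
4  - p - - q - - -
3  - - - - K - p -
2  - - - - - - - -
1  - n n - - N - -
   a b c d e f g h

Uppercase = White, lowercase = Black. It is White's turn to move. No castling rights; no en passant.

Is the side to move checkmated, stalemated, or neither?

checkmate

White to move; white king on e3.
In check: yes, from the black queen on e4.
King squares — d2: attacked by Nb1; e2: attacked by Nc1; f2: attacked by Pg3; d3: attacked by Nc1; f3: attacked by Qe4; d4: attacked by Qe4; e4: attacked by Pf5; f4: attacked by Qe4.
Legal moves for White: none.
In check with no legal moves → checkmate.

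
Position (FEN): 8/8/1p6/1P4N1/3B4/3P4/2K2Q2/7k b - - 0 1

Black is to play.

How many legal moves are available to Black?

0

Black to move; king on h1.
In check: no.
Legal moves: none.
Count: 0.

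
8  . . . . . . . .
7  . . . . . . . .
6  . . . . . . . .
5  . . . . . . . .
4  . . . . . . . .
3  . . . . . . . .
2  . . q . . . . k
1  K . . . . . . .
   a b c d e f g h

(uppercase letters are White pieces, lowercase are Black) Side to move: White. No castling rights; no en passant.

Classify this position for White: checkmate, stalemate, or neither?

White to move; white king on a1.
In check: no.
King squares — b1: attacked by Qc2; a2: attacked by Qc2; b2: attacked by Qc2.
Legal moves for White: none.
Not in check and no legal moves → stalemate.

stalemate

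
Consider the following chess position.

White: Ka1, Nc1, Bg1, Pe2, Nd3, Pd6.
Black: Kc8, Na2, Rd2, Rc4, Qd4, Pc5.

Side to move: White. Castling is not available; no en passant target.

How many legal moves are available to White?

3

White to move; king on a1.
In check: yes, from the black queen on d4.
Legal moves: Kb1, Nb2, Bxd4.
Count: 3.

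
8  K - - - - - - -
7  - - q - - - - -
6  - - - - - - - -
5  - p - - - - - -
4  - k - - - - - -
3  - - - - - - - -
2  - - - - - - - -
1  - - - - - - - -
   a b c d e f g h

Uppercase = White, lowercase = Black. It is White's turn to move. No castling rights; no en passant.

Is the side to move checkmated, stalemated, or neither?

stalemate

White to move; white king on a8.
In check: no.
King squares — a7: attacked by Qc7; b7: attacked by Qc7; b8: attacked by Qc7.
Legal moves for White: none.
Not in check and no legal moves → stalemate.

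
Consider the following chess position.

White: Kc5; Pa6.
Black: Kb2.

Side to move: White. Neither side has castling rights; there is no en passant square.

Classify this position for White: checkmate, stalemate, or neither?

neither

White to move; white king on c5.
In check: no.
Legal moves for White: Kd6, Kc6, Kb6, Kd5, Kb5, Kd4, Kc4, Kb4, a7.
White has 9 legal moves and is not in check → neither.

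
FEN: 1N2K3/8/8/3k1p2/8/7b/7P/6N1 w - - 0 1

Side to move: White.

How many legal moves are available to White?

11

White to move; king on e8.
In check: no.
Legal moves: Kf8, Kd8, Kf7, Ke7, Kd7, Nd7, Nc6, Na6, Nxh3, Nf3, Ne2.
Count: 11.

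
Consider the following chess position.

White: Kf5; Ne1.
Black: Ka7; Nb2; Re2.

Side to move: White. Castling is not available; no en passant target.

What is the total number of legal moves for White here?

White to move; king on f5.
In check: no.
Legal moves: Kg6, Kf6, Kg5, Kg4, Kf4, Nf3, Nd3, Ng2, Nc2.
Count: 9.

9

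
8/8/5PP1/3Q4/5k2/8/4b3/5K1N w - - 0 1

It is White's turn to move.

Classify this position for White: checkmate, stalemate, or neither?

neither

White to move; white king on f1.
In check: yes, from the black bishop on e2.
Legal moves for White: Kg2, Kf2, Kxe2, Kg1, Ke1.
White is in check but has 5 legal moves → neither.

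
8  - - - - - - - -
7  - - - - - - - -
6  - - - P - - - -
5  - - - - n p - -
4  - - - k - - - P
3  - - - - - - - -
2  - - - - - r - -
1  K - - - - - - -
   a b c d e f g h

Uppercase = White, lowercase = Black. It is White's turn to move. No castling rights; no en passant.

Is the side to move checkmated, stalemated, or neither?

neither

White to move; white king on a1.
In check: no.
Legal moves for White: Kb1, d7, h5.
White has 3 legal moves and is not in check → neither.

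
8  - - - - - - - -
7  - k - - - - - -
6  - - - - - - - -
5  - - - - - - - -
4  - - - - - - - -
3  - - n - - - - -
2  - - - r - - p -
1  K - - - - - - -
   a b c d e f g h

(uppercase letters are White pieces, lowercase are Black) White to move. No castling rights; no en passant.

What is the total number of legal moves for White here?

0

White to move; king on a1.
In check: no.
Legal moves: none.
Count: 0.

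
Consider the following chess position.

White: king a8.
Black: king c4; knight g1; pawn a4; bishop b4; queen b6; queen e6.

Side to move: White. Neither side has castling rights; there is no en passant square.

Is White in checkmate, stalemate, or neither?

White to move; white king on a8.
In check: no.
King squares — a7: attacked by Qb6; b7: attacked by Qb6; b8: attacked by Qb6.
Legal moves for White: none.
Not in check and no legal moves → stalemate.

stalemate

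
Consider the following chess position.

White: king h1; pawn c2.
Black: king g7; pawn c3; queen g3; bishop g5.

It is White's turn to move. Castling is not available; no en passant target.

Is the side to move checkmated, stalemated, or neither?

stalemate

White to move; white king on h1.
In check: no.
King squares — g1: attacked by Qg3; g2: attacked by Qg3; h2: attacked by Qg3.
Legal moves for White: none.
Not in check and no legal moves → stalemate.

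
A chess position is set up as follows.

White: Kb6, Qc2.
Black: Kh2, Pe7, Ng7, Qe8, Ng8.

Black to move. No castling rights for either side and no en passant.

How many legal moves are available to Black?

4

Black to move; king on h2.
In check: yes, from the white queen on c2.
Legal moves: Kh3, Kg3, Kh1, Kg1.
Count: 4.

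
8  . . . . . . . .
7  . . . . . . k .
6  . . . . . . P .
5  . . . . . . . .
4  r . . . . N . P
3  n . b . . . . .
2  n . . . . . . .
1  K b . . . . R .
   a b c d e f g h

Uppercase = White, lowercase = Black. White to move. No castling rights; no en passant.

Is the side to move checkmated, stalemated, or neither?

checkmate

White to move; white king on a1.
In check: yes, from the black bishop on c3.
King squares — b1: attacked by Na3; a2: attacked by Bb1; b2: attacked by Bc3.
Legal moves for White: none.
In check with no legal moves → checkmate.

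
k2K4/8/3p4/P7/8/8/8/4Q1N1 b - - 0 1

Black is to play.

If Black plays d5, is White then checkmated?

After d5: white king on d8; in check: no.
White is not in check, so this cannot be checkmate.

no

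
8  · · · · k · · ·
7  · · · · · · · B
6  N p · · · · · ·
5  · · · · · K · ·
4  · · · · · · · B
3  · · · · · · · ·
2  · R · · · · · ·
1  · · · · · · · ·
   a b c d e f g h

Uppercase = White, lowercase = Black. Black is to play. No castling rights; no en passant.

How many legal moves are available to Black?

Black to move; king on e8.
In check: no.
Legal moves: Kf8, Kf7, Kd7, b5.
Count: 4.

4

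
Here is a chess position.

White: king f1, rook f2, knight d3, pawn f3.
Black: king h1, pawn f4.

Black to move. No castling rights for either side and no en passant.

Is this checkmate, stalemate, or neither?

stalemate

Black to move; black king on h1.
In check: no.
King squares — g1: attacked by Kf1; g2: attacked by Kf1; h2: attacked by Rf2.
Legal moves for Black: none.
Not in check and no legal moves → stalemate.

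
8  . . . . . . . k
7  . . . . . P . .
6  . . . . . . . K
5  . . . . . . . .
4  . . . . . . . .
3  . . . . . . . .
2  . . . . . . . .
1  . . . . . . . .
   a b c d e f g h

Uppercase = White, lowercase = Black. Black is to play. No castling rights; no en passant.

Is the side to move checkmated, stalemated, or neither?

stalemate

Black to move; black king on h8.
In check: no.
King squares — g7: attacked by Kh6; h7: attacked by Kh6; g8: attacked by Pf7.
Legal moves for Black: none.
Not in check and no legal moves → stalemate.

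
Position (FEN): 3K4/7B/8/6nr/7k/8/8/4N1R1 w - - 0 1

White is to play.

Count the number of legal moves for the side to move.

White to move; king on d8.
In check: no.
Legal moves: Ke8, Kc8, Ke7, Kd7, Kc7, Bg8, Bg6, Bf5, Be4, Bd3, Bc2, Bb1, Rxg5, Rg4+, Rg3, Rg2, Rh1+, Rf1, Nf3+, Nd3, Ng2+, Nc2.
Count: 22.

22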